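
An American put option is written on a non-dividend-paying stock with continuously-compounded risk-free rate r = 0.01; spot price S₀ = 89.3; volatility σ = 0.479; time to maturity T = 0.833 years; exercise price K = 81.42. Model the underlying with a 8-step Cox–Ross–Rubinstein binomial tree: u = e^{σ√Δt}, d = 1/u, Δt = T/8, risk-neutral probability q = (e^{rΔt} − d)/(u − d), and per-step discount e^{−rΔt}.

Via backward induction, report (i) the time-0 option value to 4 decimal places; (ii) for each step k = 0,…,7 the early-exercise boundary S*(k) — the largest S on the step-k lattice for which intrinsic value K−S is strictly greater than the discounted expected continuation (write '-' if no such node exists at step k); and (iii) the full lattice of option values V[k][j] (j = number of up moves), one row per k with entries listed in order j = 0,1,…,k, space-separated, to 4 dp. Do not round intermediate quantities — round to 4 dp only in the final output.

price = 11.1290
boundary = - - - - - 41.2303 48.1220 56.1656
tree:
11.1290
15.3812 6.2575
20.6504 9.3483 2.7125
26.8119 13.6017 4.4714 0.6931
33.5134 19.1552 7.2373 1.2965 0.0000
40.1897 25.9008 11.4307 2.4249 0.0000 0.0000
46.0944 33.2980 17.4410 4.5354 0.0000 0.0000 0.0000
51.1535 40.1897 25.2544 8.4829 0.0000 0.0000 0.0000 0.0000
55.4880 46.0944 33.2980 15.8663 0.0000 0.0000 0.0000 0.0000 0.0000

Δt=0.10412  u=1.16715  d=0.85679  q=0.46479  discount=0.99896
step 8 (expiry): payoffs max(K−S,0) = 55.4880 46.0944 33.2980 15.8663 0.0000 0.0000 0.0000 0.0000 0.0000
step 7: (k=7,j=0): S=30.2665, (K−S)⁺=51.1535, hold=51.0688 ⇒ V=51.1535 exercise | (k=7,j=1): S=41.2303, (K−S)⁺=40.1897, hold=40.1050 ⇒ V=40.1897 exercise | (k=7,j=2): S=56.1656, (K−S)⁺=25.2544, hold=25.1697 ⇒ V=25.2544 exercise | (k=7,j=3): S=76.5111, (K−S)⁺=4.9089, hold=8.4829 ⇒ V=8.4829 continue | (k=7,j=4): S=104.2266, (K−S)⁺=0.0000, hold=0.0000 ⇒ V=0.0000 continue | (k=7,j=5): S=141.9817, (K−S)⁺=0.0000, hold=0.0000 ⇒ V=0.0000 continue | (k=7,j=6): S=193.4134, (K−S)⁺=0.0000, hold=0.0000 ⇒ V=0.0000 continue | (k=7,j=7): S=263.4757, (K−S)⁺=0.0000, hold=0.0000 ⇒ V=0.0000 continue  boundary S*=56.1656
step 6: (k=6,j=0): S=35.3256, (K−S)⁺=46.0944, hold=46.0097 ⇒ V=46.0944 exercise | (k=6,j=1): S=48.1220, (K−S)⁺=33.2980, hold=33.2133 ⇒ V=33.2980 exercise | (k=6,j=2): S=65.5537, (K−S)⁺=15.8663, hold=17.4410 ⇒ V=17.4410 continue | (k=6,j=3): S=89.3000, (K−S)⁺=0.0000, hold=4.5354 ⇒ V=4.5354 continue | (k=6,j=4): S=121.6481, (K−S)⁺=0.0000, hold=0.0000 ⇒ V=0.0000 continue | (k=6,j=5): S=165.7141, (K−S)⁺=0.0000, hold=0.0000 ⇒ V=0.0000 continue | (k=6,j=6): S=225.7426, (K−S)⁺=0.0000, hold=0.0000 ⇒ V=0.0000 continue  boundary S*=48.1220
step 5: (k=5,j=0): S=41.2303, (K−S)⁺=40.1897, hold=40.1050 ⇒ V=40.1897 exercise | (k=5,j=1): S=56.1656, (K−S)⁺=25.2544, hold=25.9008 ⇒ V=25.9008 continue | (k=5,j=2): S=76.5111, (K−S)⁺=4.9089, hold=11.4307 ⇒ V=11.4307 continue | (k=5,j=3): S=104.2266, (K−S)⁺=0.0000, hold=2.4249 ⇒ V=2.4249 continue | (k=5,j=4): S=141.9817, (K−S)⁺=0.0000, hold=0.0000 ⇒ V=0.0000 continue | (k=5,j=5): S=193.4134, (K−S)⁺=0.0000, hold=0.0000 ⇒ V=0.0000 continue  boundary S*=41.2303
step 4: (k=4,j=0): S=48.1220, (K−S)⁺=33.2980, hold=33.5134 ⇒ V=33.5134 continue | (k=4,j=1): S=65.5537, (K−S)⁺=15.8663, hold=19.1552 ⇒ V=19.1552 continue | (k=4,j=2): S=89.3000, (K−S)⁺=0.0000, hold=7.2373 ⇒ V=7.2373 continue | (k=4,j=3): S=121.6481, (K−S)⁺=0.0000, hold=1.2965 ⇒ V=1.2965 continue | (k=4,j=4): S=165.7141, (K−S)⁺=0.0000, hold=0.0000 ⇒ V=0.0000 continue  boundary S*=-
step 3: (k=3,j=0): S=56.1656, (K−S)⁺=25.2544, hold=26.8119 ⇒ V=26.8119 continue | (k=3,j=1): S=76.5111, (K−S)⁺=4.9089, hold=13.6017 ⇒ V=13.6017 continue | (k=3,j=2): S=104.2266, (K−S)⁺=0.0000, hold=4.4714 ⇒ V=4.4714 continue | (k=3,j=3): S=141.9817, (K−S)⁺=0.0000, hold=0.6931 ⇒ V=0.6931 continue  boundary S*=-
step 2: (k=2,j=0): S=65.5537, (K−S)⁺=15.8663, hold=20.6504 ⇒ V=20.6504 continue | (k=2,j=1): S=89.3000, (K−S)⁺=0.0000, hold=9.3483 ⇒ V=9.3483 continue | (k=2,j=2): S=121.6481, (K−S)⁺=0.0000, hold=2.7125 ⇒ V=2.7125 continue  boundary S*=-
step 1: (k=1,j=0): S=76.5111, (K−S)⁺=4.9089, hold=15.3812 ⇒ V=15.3812 continue | (k=1,j=1): S=104.2266, (K−S)⁺=0.0000, hold=6.2575 ⇒ V=6.2575 continue  boundary S*=-
step 0: (k=0,j=0): S=89.3000, (K−S)⁺=0.0000, hold=11.1290 ⇒ V=11.1290 continue  boundary S*=-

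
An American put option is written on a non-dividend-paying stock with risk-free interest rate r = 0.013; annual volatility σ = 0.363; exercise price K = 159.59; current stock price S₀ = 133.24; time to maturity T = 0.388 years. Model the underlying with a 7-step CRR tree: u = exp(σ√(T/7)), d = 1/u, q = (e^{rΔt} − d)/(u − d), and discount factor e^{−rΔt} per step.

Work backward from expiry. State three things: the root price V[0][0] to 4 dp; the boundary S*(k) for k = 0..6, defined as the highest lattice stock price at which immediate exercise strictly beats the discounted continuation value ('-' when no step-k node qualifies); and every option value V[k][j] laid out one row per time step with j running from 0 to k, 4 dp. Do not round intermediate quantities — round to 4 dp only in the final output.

price = 30.1317
boundary = - - - 103.1068 112.3061 122.3260 133.2400
tree:
30.1317
38.4284 21.2910
47.3969 28.8807 13.1943
56.4832 37.7363 19.4395 6.5254
64.9288 47.2839 27.5671 10.7638 1.9958
72.6827 56.4832 37.2640 17.2230 3.8621 0.0000
79.8015 64.9288 47.2839 26.3500 7.4736 0.0000 0.0000
86.3371 72.6827 56.4832 37.2640 14.4623 0.0000 0.0000 0.0000

params: Δt=0.05543 u=1.08922 d=0.91809 q=0.48286 e^(-rΔt)=0.99928
t_7 payoffs: 86.3371 72.6827 56.4832 37.2640 14.4623 0.0000 0.0000 0.0000
t_6: node(6,0) S=79.7885 payoff=79.8015 vs cont=79.6865 → 79.8015 [stop]  node(6,1) S=94.6612 payoff=64.9288 vs cont=64.8139 → 64.9288 [stop]  node(6,2) S=112.3061 payoff=47.2839 vs cont=47.1690 → 47.2839 [stop]  node(6,3) S=133.2400 payoff=26.3500 vs cont=26.2350 → 26.3500 [stop]  node(6,4) S=158.0760 payoff=1.5140 vs cont=7.4736 → 7.4736 [wait]  node(6,5) S=187.5415 payoff=0.0000 vs cont=0.0000 → 0.0000 [wait]  node(6,6) S=222.4994 payoff=0.0000 vs cont=0.0000 → 0.0000 [wait]  ⇒ S*(6)=133.2400
t_5: node(5,0) S=86.9073 payoff=72.6827 vs cont=72.5678 → 72.6827 [stop]  node(5,1) S=103.1068 payoff=56.4832 vs cont=56.3682 → 56.4832 [stop]  node(5,2) S=122.3260 payoff=37.2640 vs cont=37.1490 → 37.2640 [stop]  node(5,3) S=145.1277 payoff=14.4623 vs cont=17.2230 → 17.2230 [wait]  node(5,4) S=172.1796 payoff=0.0000 vs cont=3.8621 → 3.8621 [wait]  node(5,5) S=204.2740 payoff=0.0000 vs cont=0.0000 → 0.0000 [wait]  ⇒ S*(5)=122.3260
t_4: node(4,0) S=94.6612 payoff=64.9288 vs cont=64.8139 → 64.9288 [stop]  node(4,1) S=112.3061 payoff=47.2839 vs cont=47.1690 → 47.2839 [stop]  node(4,2) S=133.2400 payoff=26.3500 vs cont=27.5671 → 27.5671 [wait]  node(4,3) S=158.0760 payoff=1.5140 vs cont=10.7638 → 10.7638 [wait]  node(4,4) S=187.5415 payoff=0.0000 vs cont=1.9958 → 1.9958 [wait]  ⇒ S*(4)=112.3061
t_3: node(3,0) S=103.1068 payoff=56.4832 vs cont=56.3682 → 56.4832 [stop]  node(3,1) S=122.3260 payoff=37.2640 vs cont=37.7363 → 37.7363 [wait]  node(3,2) S=145.1277 payoff=14.4623 vs cont=19.4395 → 19.4395 [wait]  node(3,3) S=172.1796 payoff=0.0000 vs cont=6.5254 → 6.5254 [wait]  ⇒ S*(3)=103.1068
t_2: node(2,0) S=112.3061 payoff=47.2839 vs cont=47.3969 → 47.3969 [wait]  node(2,1) S=133.2400 payoff=26.3500 vs cont=28.8807 → 28.8807 [wait]  node(2,2) S=158.0760 payoff=1.5140 vs cont=13.1943 → 13.1943 [wait]  ⇒ S*(2)=-
t_1: node(1,0) S=122.3260 payoff=37.2640 vs cont=38.4284 → 38.4284 [wait]  node(1,1) S=145.1277 payoff=14.4623 vs cont=21.2910 → 21.2910 [wait]  ⇒ S*(1)=-
t_0: node(0,0) S=133.2400 payoff=26.3500 vs cont=30.1317 → 30.1317 [wait]  ⇒ S*(0)=-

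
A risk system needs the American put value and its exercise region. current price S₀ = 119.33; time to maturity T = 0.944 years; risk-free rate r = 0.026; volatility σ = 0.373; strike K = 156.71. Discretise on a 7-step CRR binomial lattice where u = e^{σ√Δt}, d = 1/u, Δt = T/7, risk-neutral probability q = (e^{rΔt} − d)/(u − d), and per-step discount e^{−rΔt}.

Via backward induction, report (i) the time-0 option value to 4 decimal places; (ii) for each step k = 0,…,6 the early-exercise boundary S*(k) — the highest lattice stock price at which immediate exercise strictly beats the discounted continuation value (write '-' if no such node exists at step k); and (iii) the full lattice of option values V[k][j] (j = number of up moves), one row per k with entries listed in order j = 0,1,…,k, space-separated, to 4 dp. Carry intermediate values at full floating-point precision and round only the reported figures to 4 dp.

Δt=0.13486, u=1.14680, d=0.87199, q=0.47859, disc=e^(-rΔt)=0.99650
k=7 terminal: V=max(K-S,0) → 110.9661 96.5498 77.5902 52.6553 19.8622 0.0000 0.0000 0.0000
k=6: j=0 S=52.4591 intr=104.2509 cont=103.7024 V=104.2509[EX]; j=1 S=68.9918 intr=87.7182 cont=87.1697 V=87.7182[EX]; j=2 S=90.7347 intr=65.9753 cont=65.4268 V=65.9753[EX]; j=3 S=119.3300 intr=37.3800 cont=36.8315 V=37.3800[EX]; j=4 S=156.9372 intr=0.0000 cont=10.3201 V=10.3201[hold]; j=5 S=206.3964 intr=0.0000 cont=0.0000 V=0.0000[hold]; j=6 S=271.4428 intr=0.0000 cont=0.0000 V=0.0000[hold]  S*(6)=119.3300
k=5: j=0 S=60.1602 intr=96.5498 cont=96.0013 V=96.5498[EX]; j=1 S=79.1198 intr=77.5902 cont=77.0417 V=77.5902[EX]; j=2 S=104.0547 intr=52.6553 cont=52.1068 V=52.6553[EX]; j=3 S=136.8478 intr=19.8622 cont=24.3439 V=24.3439[hold]; j=4 S=179.9757 intr=0.0000 cont=5.3622 V=5.3622[hold]; j=5 S=236.6956 intr=0.0000 cont=0.0000 V=0.0000[hold]  S*(5)=104.0547
k=4: j=0 S=68.9918 intr=87.7182 cont=87.1697 V=87.7182[EX]; j=1 S=90.7347 intr=65.9753 cont=65.4268 V=65.9753[EX]; j=2 S=119.3300 intr=37.3800 cont=38.9689 V=38.9689[hold]; j=3 S=156.9372 intr=0.0000 cont=15.2060 V=15.2060[hold]; j=4 S=206.3964 intr=0.0000 cont=2.7861 V=2.7861[hold]  S*(4)=90.7347
k=3: j=0 S=79.1198 intr=77.5902 cont=77.0417 V=77.5902[EX]; j=1 S=104.0547 intr=52.6553 cont=52.8646 V=52.8646[hold]; j=2 S=136.8478 intr=19.8622 cont=27.4996 V=27.4996[hold]; j=3 S=179.9757 intr=0.0000 cont=9.2295 V=9.2295[hold]  S*(3)=79.1198
k=2: j=0 S=90.7347 intr=65.9753 cont=65.5266 V=65.9753[EX]; j=1 S=119.3300 intr=37.3800 cont=40.5826 V=40.5826[hold]; j=2 S=156.9372 intr=0.0000 cont=18.6901 V=18.6901[hold]  S*(2)=90.7347
k=1: j=0 S=104.0547 intr=52.6553 cont=53.6342 V=53.6342[hold]; j=1 S=136.8478 intr=19.8622 cont=29.9997 V=29.9997[hold]  S*(1)=-
k=0: j=0 S=119.3300 intr=37.3800 cont=42.1748 V=42.1748[hold]  S*(0)=-

price = 42.1748
boundary = - - 90.7347 79.1198 90.7347 104.0547 119.3300
tree:
42.1748
53.6342 29.9997
65.9753 40.5826 18.6901
77.5902 52.8646 27.4996 9.2295
87.7182 65.9753 38.9689 15.2060 2.7861
96.5498 77.5902 52.6553 24.3439 5.3622 0.0000
104.2509 87.7182 65.9753 37.3800 10.3201 0.0000 0.0000
110.9661 96.5498 77.5902 52.6553 19.8622 0.0000 0.0000 0.0000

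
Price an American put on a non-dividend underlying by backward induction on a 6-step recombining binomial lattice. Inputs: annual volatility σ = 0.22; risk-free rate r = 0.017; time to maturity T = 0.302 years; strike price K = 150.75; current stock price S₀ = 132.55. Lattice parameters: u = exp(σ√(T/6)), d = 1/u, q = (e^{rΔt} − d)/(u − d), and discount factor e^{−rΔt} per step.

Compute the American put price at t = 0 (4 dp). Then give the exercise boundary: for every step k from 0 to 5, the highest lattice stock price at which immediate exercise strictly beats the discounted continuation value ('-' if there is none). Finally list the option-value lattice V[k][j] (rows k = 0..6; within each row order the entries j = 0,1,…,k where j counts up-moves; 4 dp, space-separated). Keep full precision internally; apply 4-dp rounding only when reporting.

Δt=0.05033, u=1.05060, d=0.95184, q=0.49633, disc=e^(-rΔt)=0.99914
k=6 terminal: V=max(K-S,0) → 52.1751 41.9478 30.6595 18.2000 4.4478 0.0000 0.0000
k=5: j=0 S=103.5624 intr=47.1876 cont=47.0587 V=47.1876[EX]; j=1 S=114.3071 intr=36.4429 cont=36.3140 V=36.4429[EX]; j=2 S=126.1665 intr=24.5835 cont=24.4545 V=24.5835[EX]; j=3 S=139.2564 intr=11.4936 cont=11.3646 V=11.4936[EX]; j=4 S=153.7044 intr=0.0000 cont=2.2383 V=2.2383[hold]; j=5 S=169.6514 intr=0.0000 cont=0.0000 V=0.0000[hold]  S*(5)=139.2564
k=4: j=0 S=108.8022 intr=41.9478 cont=41.8189 V=41.9478[EX]; j=1 S=120.0905 intr=30.6595 cont=30.5306 V=30.6595[EX]; j=2 S=132.5500 intr=18.2000 cont=18.0711 V=18.2000[EX]; j=3 S=146.3022 intr=4.4478 cont=6.8940 V=6.8940[hold]; j=4 S=161.4812 intr=0.0000 cont=1.1264 V=1.1264[hold]  S*(4)=132.5500
k=3: j=0 S=114.3071 intr=36.4429 cont=36.3140 V=36.4429[EX]; j=1 S=126.1665 intr=24.5835 cont=24.4545 V=24.5835[EX]; j=2 S=139.2564 intr=11.4936 cont=12.5777 V=12.5777[hold]; j=3 S=153.7044 intr=0.0000 cont=4.0279 V=4.0279[hold]  S*(3)=126.1665
k=2: j=0 S=120.0905 intr=30.6595 cont=30.5306 V=30.6595[EX]; j=1 S=132.5500 intr=18.2000 cont=18.6087 V=18.6087[hold]; j=2 S=146.3022 intr=4.4478 cont=8.3270 V=8.3270[hold]  S*(2)=120.0905
k=1: j=0 S=126.1665 intr=24.5835 cont=24.6572 V=24.6572[hold]; j=1 S=139.2564 intr=11.4936 cont=13.4940 V=13.4940[hold]  S*(1)=-
k=0: j=0 S=132.5500 intr=18.2000 cont=19.1002 V=19.1002[hold]  S*(0)=-

price = 19.1002
boundary = - - 120.0905 126.1665 132.5500 139.2564
tree:
19.1002
24.6572 13.4940
30.6595 18.6087 8.3270
36.4429 24.5835 12.5777 4.0279
41.9478 30.6595 18.2000 6.8940 1.1264
47.1876 36.4429 24.5835 11.4936 2.2383 0.0000
52.1751 41.9478 30.6595 18.2000 4.4478 0.0000 0.0000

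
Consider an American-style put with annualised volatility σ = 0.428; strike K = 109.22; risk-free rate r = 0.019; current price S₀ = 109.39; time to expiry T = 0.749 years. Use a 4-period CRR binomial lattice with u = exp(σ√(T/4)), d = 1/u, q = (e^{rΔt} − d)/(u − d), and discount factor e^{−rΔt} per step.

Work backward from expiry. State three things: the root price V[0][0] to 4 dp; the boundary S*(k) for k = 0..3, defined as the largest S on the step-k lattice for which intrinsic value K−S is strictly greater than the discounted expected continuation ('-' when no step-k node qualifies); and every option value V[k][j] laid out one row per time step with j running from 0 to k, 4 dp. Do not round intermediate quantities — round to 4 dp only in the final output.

price = 14.4706
boundary = - - 75.5283 90.8958
tree:
14.4706
22.5390 5.2389
33.6917 9.7979 0.0000
46.4610 18.3242 0.0000 0.0000
57.0715 33.6917 0.0000 0.0000 0.0000

params: Δt=0.18725 u=1.20347 d=0.83093 q=0.46340 e^(-rΔt)=0.99645
t_4 payoffs: 57.0715 33.6917 0.0000 0.0000 0.0000
t_3: node(3,0) S=62.7590 payoff=46.4610 vs cont=46.0731 → 46.4610 [stop]  node(3,1) S=90.8958 payoff=18.3242 vs cont=18.0148 → 18.3242 [stop]  node(3,2) S=131.6472 payoff=0.0000 vs cont=0.0000 → 0.0000 [wait]  node(3,3) S=190.6686 payoff=0.0000 vs cont=0.0000 → 0.0000 [wait]  ⇒ S*(3)=90.8958
t_2: node(2,0) S=75.5283 payoff=33.6917 vs cont=33.3038 → 33.6917 [stop]  node(2,1) S=109.3900 payoff=0.0000 vs cont=9.7979 → 9.7979 [wait]  node(2,2) S=158.4329 payoff=0.0000 vs cont=0.0000 → 0.0000 [wait]  ⇒ S*(2)=75.5283
t_1: node(1,0) S=90.8958 payoff=18.3242 vs cont=22.5390 → 22.5390 [wait]  node(1,1) S=131.6472 payoff=0.0000 vs cont=5.2389 → 5.2389 [wait]  ⇒ S*(1)=-
t_0: node(0,0) S=109.3900 payoff=0.0000 vs cont=14.4706 → 14.4706 [wait]  ⇒ S*(0)=-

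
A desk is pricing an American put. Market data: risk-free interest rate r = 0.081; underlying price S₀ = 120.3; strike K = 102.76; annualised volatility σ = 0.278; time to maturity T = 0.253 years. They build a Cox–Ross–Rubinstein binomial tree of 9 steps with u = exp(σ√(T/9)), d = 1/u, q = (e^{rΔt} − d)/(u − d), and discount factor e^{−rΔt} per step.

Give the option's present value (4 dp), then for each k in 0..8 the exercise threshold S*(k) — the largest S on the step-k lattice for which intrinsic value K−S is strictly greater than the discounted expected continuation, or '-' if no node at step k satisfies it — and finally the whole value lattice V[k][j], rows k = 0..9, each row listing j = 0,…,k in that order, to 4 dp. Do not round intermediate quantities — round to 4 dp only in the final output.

price = 0.7268
boundary = - - - - - - 90.9514 86.8094 90.9514
tree:
0.7268
1.2349 0.2473
2.0581 0.4583 0.0479
3.3507 0.8391 0.0985 0.0000
5.3010 1.5127 0.2027 0.0000 0.0000
8.0916 2.6731 0.4170 0.0000 0.0000 0.0000
11.8086 4.5961 0.8579 0.0000 0.0000 0.0000 0.0000
15.9506 7.5977 1.7648 0.0000 0.0000 0.0000 0.0000 0.0000
19.9040 11.8086 3.6306 0.0000 0.0000 0.0000 0.0000 0.0000 0.0000
23.6773 15.9506 7.4689 0.0000 0.0000 0.0000 0.0000 0.0000 0.0000 0.0000

Δt=0.02811, u=1.04771, d=0.95446, q=0.51279, disc=e^(-rΔt)=0.99773
k=9 terminal: V=max(K-S,0) → 23.6773 15.9506 7.4689 0.0000 0.0000 0.0000 0.0000 0.0000 0.0000 0.0000
k=8: j=0 S=82.8560 intr=19.9040 cont=19.6702 V=19.9040[EX]; j=1 S=90.9514 intr=11.8086 cont=11.5749 V=11.8086[EX]; j=2 S=99.8378 intr=2.9222 cont=3.6306 V=3.6306[hold]; j=3 S=109.5924 intr=0.0000 cont=0.0000 V=0.0000[hold]; j=4 S=120.3000 intr=0.0000 cont=0.0000 V=0.0000[hold]; j=5 S=132.0538 intr=0.0000 cont=0.0000 V=0.0000[hold]; j=6 S=144.9561 intr=0.0000 cont=0.0000 V=0.0000[hold]; j=7 S=159.1189 intr=0.0000 cont=0.0000 V=0.0000[hold]; j=8 S=174.6655 intr=0.0000 cont=0.0000 V=0.0000[hold]  S*(8)=90.9514
k=7: j=0 S=86.8094 intr=15.9506 cont=15.7169 V=15.9506[EX]; j=1 S=95.2911 intr=7.4689 cont=7.5977 V=7.5977[hold]; j=2 S=104.6014 intr=0.0000 cont=1.7648 V=1.7648[hold]; j=3 S=114.8214 intr=0.0000 cont=0.0000 V=0.0000[hold]; j=4 S=126.0400 intr=0.0000 cont=0.0000 V=0.0000[hold]; j=5 S=138.3546 intr=0.0000 cont=0.0000 V=0.0000[hold]; j=6 S=151.8725 intr=0.0000 cont=0.0000 V=0.0000[hold]; j=7 S=166.7111 intr=0.0000 cont=0.0000 V=0.0000[hold]  S*(7)=86.8094
k=6: j=0 S=90.9514 intr=11.8086 cont=11.6407 V=11.8086[EX]; j=1 S=99.8378 intr=2.9222 cont=4.5961 V=4.5961[hold]; j=2 S=109.5924 intr=0.0000 cont=0.8579 V=0.8579[hold]; j=3 S=120.3000 intr=0.0000 cont=0.0000 V=0.0000[hold]; j=4 S=132.0538 intr=0.0000 cont=0.0000 V=0.0000[hold]; j=5 S=144.9561 intr=0.0000 cont=0.0000 V=0.0000[hold]; j=6 S=159.1189 intr=0.0000 cont=0.0000 V=0.0000[hold]  S*(6)=90.9514
k=5: j=0 S=95.2911 intr=7.4689 cont=8.0916 V=8.0916[hold]; j=1 S=104.6014 intr=0.0000 cont=2.6731 V=2.6731[hold]; j=2 S=114.8214 intr=0.0000 cont=0.4170 V=0.4170[hold]; j=3 S=126.0400 intr=0.0000 cont=0.0000 V=0.0000[hold]; j=4 S=138.3546 intr=0.0000 cont=0.0000 V=0.0000[hold]; j=5 S=151.8725 intr=0.0000 cont=0.0000 V=0.0000[hold]  S*(5)=-
k=4: j=0 S=99.8378 intr=2.9222 cont=5.3010 V=5.3010[hold]; j=1 S=109.5924 intr=0.0000 cont=1.5127 V=1.5127[hold]; j=2 S=120.3000 intr=0.0000 cont=0.2027 V=0.2027[hold]; j=3 S=132.0538 intr=0.0000 cont=0.0000 V=0.0000[hold]; j=4 S=144.9561 intr=0.0000 cont=0.0000 V=0.0000[hold]  S*(4)=-
k=3: j=0 S=104.6014 intr=0.0000 cont=3.3507 V=3.3507[hold]; j=1 S=114.8214 intr=0.0000 cont=0.8391 V=0.8391[hold]; j=2 S=126.0400 intr=0.0000 cont=0.0985 V=0.0985[hold]; j=3 S=138.3546 intr=0.0000 cont=0.0000 V=0.0000[hold]  S*(3)=-
k=2: j=0 S=109.5924 intr=0.0000 cont=2.0581 V=2.0581[hold]; j=1 S=120.3000 intr=0.0000 cont=0.4583 V=0.4583[hold]; j=2 S=132.0538 intr=0.0000 cont=0.0479 V=0.0479[hold]  S*(2)=-
k=1: j=0 S=114.8214 intr=0.0000 cont=1.2349 V=1.2349[hold]; j=1 S=126.0400 intr=0.0000 cont=0.2473 V=0.2473[hold]  S*(1)=-
k=0: j=0 S=120.3000 intr=0.0000 cont=0.7268 V=0.7268[hold]  S*(0)=-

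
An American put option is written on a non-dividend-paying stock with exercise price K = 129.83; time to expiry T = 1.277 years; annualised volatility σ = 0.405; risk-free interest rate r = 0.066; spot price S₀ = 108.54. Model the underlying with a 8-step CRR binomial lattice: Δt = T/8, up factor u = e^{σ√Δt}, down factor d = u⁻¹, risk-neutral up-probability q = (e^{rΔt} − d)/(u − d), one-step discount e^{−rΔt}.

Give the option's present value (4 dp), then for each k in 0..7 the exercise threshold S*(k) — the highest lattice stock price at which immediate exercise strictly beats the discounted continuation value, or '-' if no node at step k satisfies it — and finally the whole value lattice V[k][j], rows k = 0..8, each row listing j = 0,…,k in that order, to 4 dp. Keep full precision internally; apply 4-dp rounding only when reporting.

Δt=0.15962, u=1.17564, d=0.85060, q=0.49222, disc=e^(-rΔt)=0.98952
k=8 terminal: V=max(K-S,0) → 100.0857 88.7197 73.0106 51.2986 21.2900 0.0000 0.0000 0.0000 0.0000
k=7: j=0 S=34.9685 intr=94.8615 cont=93.5009 V=94.8615[EX]; j=1 S=48.3308 intr=81.4992 cont=80.1386 V=81.4992[EX]; j=2 S=66.7990 intr=63.0310 cont=61.6704 V=63.0310[EX]; j=3 S=92.3244 intr=37.5056 cont=36.1450 V=37.5056[EX]; j=4 S=127.6036 intr=2.2264 cont=10.6973 V=10.6973[hold]; j=5 S=176.3638 intr=0.0000 cont=0.0000 V=0.0000[hold]; j=6 S=243.7563 intr=0.0000 cont=0.0000 V=0.0000[hold]; j=7 S=336.9010 intr=0.0000 cont=0.0000 V=0.0000[hold]  S*(7)=92.3244
k=6: j=0 S=41.1103 intr=88.7197 cont=87.3591 V=88.7197[EX]; j=1 S=56.8194 intr=73.0106 cont=71.6499 V=73.0106[EX]; j=2 S=78.5314 intr=51.2986 cont=49.9380 V=51.2986[EX]; j=3 S=108.5400 intr=21.2900 cont=24.0553 V=24.0553[hold]; j=4 S=150.0155 intr=0.0000 cont=5.3750 V=5.3750[hold]; j=5 S=207.3398 intr=0.0000 cont=0.0000 V=0.0000[hold]; j=6 S=286.5689 intr=0.0000 cont=0.0000 V=0.0000[hold]  S*(6)=78.5314
k=5: j=0 S=48.3308 intr=81.4992 cont=80.1386 V=81.4992[EX]; j=1 S=66.7990 intr=63.0310 cont=61.6704 V=63.0310[EX]; j=2 S=92.3244 intr=37.5056 cont=37.4918 V=37.5056[EX]; j=3 S=127.6036 intr=2.2264 cont=14.7047 V=14.7047[hold]; j=4 S=176.3638 intr=0.0000 cont=2.7007 V=2.7007[hold]; j=5 S=243.7563 intr=0.0000 cont=0.0000 V=0.0000[hold]  S*(5)=92.3244
k=4: j=0 S=56.8194 intr=73.0106 cont=71.6499 V=73.0106[EX]; j=1 S=78.5314 intr=51.2986 cont=49.9380 V=51.2986[EX]; j=2 S=108.5400 intr=21.2900 cont=26.0071 V=26.0071[hold]; j=3 S=150.0155 intr=0.0000 cont=8.7039 V=8.7039[hold]; j=4 S=207.3398 intr=0.0000 cont=1.3570 V=1.3570[hold]  S*(4)=78.5314
k=3: j=0 S=66.7990 intr=63.0310 cont=61.6704 V=63.0310[EX]; j=1 S=92.3244 intr=37.5056 cont=38.4425 V=38.4425[hold]; j=2 S=127.6036 intr=2.2264 cont=17.3069 V=17.3069[hold]; j=3 S=176.3638 intr=0.0000 cont=5.0343 V=5.0343[hold]  S*(3)=66.7990
k=2: j=0 S=78.5314 intr=51.2986 cont=50.3943 V=51.2986[EX]; j=1 S=108.5400 intr=21.2900 cont=27.7453 V=27.7453[hold]; j=2 S=150.0155 intr=0.0000 cont=11.1480 V=11.1480[hold]  S*(2)=78.5314
k=1: j=0 S=92.3244 intr=37.5056 cont=39.2891 V=39.2891[hold]; j=1 S=127.6036 intr=2.2264 cont=19.3706 V=19.3706[hold]  S*(1)=-
k=0: j=0 S=108.5400 intr=21.2900 cont=29.1758 V=29.1758[hold]  S*(0)=-

price = 29.1758
boundary = - - 78.5314 66.7990 78.5314 92.3244 78.5314 92.3244
tree:
29.1758
39.2891 19.3706
51.2986 27.7453 11.1480
63.0310 38.4425 17.3069 5.0343
73.0106 51.2986 26.0071 8.7039 1.3570
81.4992 63.0310 37.5056 14.7047 2.7007 0.0000
88.7197 73.0106 51.2986 24.0553 5.3750 0.0000 0.0000
94.8615 81.4992 63.0310 37.5056 10.6973 0.0000 0.0000 0.0000
100.0857 88.7197 73.0106 51.2986 21.2900 0.0000 0.0000 0.0000 0.0000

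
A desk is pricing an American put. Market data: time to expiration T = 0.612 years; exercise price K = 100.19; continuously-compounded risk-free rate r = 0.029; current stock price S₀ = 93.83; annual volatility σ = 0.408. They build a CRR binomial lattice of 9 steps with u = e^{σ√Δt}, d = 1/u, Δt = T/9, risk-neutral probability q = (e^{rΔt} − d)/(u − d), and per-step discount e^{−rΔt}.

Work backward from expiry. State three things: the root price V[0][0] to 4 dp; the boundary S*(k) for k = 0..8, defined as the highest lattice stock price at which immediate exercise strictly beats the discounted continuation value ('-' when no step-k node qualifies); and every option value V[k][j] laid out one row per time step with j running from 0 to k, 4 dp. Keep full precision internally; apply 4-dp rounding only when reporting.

params: Δt=0.06800 u=1.11226 d=0.89907 q=0.48269 e^(-rΔt)=0.99803
t_9 payoffs: 64.1747 55.6347 45.0697 31.9996 15.8302 0.0000 0.0000 0.0000 0.0000 0.0000
t_8: node(8,0) S=40.0584 payoff=60.1316 vs cont=59.9343 → 60.1316 [stop]  node(8,1) S=49.5570 payoff=50.6330 vs cont=50.4356 → 50.6330 [stop]  node(8,2) S=61.3080 payoff=38.8820 vs cont=38.6846 → 38.8820 [stop]  node(8,3) S=75.8455 payoff=24.3445 vs cont=24.1472 → 24.3445 [stop]  node(8,4) S=93.8300 payoff=6.3600 vs cont=8.1730 → 8.1730 [wait]  node(8,5) S=116.0790 payoff=0.0000 vs cont=0.0000 → 0.0000 [wait]  node(8,6) S=143.6038 payoff=0.0000 vs cont=0.0000 → 0.0000 [wait]  node(8,7) S=177.6553 payoff=0.0000 vs cont=0.0000 → 0.0000 [wait]  node(8,8) S=219.7810 payoff=0.0000 vs cont=0.0000 → 0.0000 [wait]  ⇒ S*(8)=75.8455
t_7: node(7,0) S=44.5553 payoff=55.6347 vs cont=55.4373 → 55.6347 [stop]  node(7,1) S=55.1203 payoff=45.0697 vs cont=44.8723 → 45.0697 [stop]  node(7,2) S=68.1904 payoff=31.9996 vs cont=31.8022 → 31.9996 [stop]  node(7,3) S=84.3598 payoff=15.8302 vs cont=16.5062 → 16.5062 [wait]  node(7,4) S=104.3633 payoff=0.0000 vs cont=4.2197 → 4.2197 [wait]  node(7,5) S=129.1100 payoff=0.0000 vs cont=0.0000 → 0.0000 [wait]  node(7,6) S=159.7247 payoff=0.0000 vs cont=0.0000 → 0.0000 [wait]  node(7,7) S=197.5987 payoff=0.0000 vs cont=0.0000 → 0.0000 [wait]  ⇒ S*(7)=68.1904
t_6: node(6,0) S=49.5570 payoff=50.6330 vs cont=50.4356 → 50.6330 [stop]  node(6,1) S=61.3080 payoff=38.8820 vs cont=38.6846 → 38.8820 [stop]  node(6,2) S=75.8455 payoff=24.3445 vs cont=24.4728 → 24.4728 [wait]  node(6,3) S=93.8300 payoff=6.3600 vs cont=10.5548 → 10.5548 [wait]  node(6,4) S=116.0790 payoff=0.0000 vs cont=2.1786 → 2.1786 [wait]  node(6,5) S=143.6038 payoff=0.0000 vs cont=0.0000 → 0.0000 [wait]  node(6,6) S=177.6553 payoff=0.0000 vs cont=0.0000 → 0.0000 [wait]  ⇒ S*(6)=61.3080
t_5: node(5,0) S=55.1203 payoff=45.0697 vs cont=44.8723 → 45.0697 [stop]  node(5,1) S=68.1904 payoff=31.9996 vs cont=31.8640 → 31.9996 [stop]  node(5,2) S=84.3598 payoff=15.8302 vs cont=17.7198 → 17.7198 [wait]  node(5,3) S=104.3633 payoff=0.0000 vs cont=6.4989 → 6.4989 [wait]  node(5,4) S=129.1100 payoff=0.0000 vs cont=1.1248 → 1.1248 [wait]  node(5,5) S=159.7247 payoff=0.0000 vs cont=0.0000 → 0.0000 [wait]  ⇒ S*(5)=68.1904
t_4: node(4,0) S=61.3080 payoff=38.8820 vs cont=38.6846 → 38.8820 [stop]  node(4,1) S=75.8455 payoff=24.3445 vs cont=25.0575 → 25.0575 [wait]  node(4,2) S=93.8300 payoff=6.3600 vs cont=12.2794 → 12.2794 [wait]  node(4,3) S=116.0790 payoff=0.0000 vs cont=3.8972 → 3.8972 [wait]  node(4,4) S=143.6038 payoff=0.0000 vs cont=0.5807 → 0.5807 [wait]  ⇒ S*(4)=61.3080
t_3: node(3,0) S=68.1904 payoff=31.9996 vs cont=32.1456 → 32.1456 [wait]  node(3,1) S=84.3598 payoff=15.8302 vs cont=18.8525 → 18.8525 [wait]  node(3,2) S=104.3633 payoff=0.0000 vs cont=8.2172 → 8.2172 [wait]  node(3,3) S=129.1100 payoff=0.0000 vs cont=2.2919 → 2.2919 [wait]  ⇒ S*(3)=-
t_2: node(2,0) S=75.8455 payoff=24.3445 vs cont=25.6785 → 25.6785 [wait]  node(2,1) S=93.8300 payoff=6.3600 vs cont=13.6920 → 13.6920 [wait]  node(2,2) S=116.0790 payoff=0.0000 vs cont=5.3466 → 5.3466 [wait]  ⇒ S*(2)=-
t_1: node(1,0) S=84.3598 payoff=15.8302 vs cont=19.8536 → 19.8536 [wait]  node(1,1) S=104.3633 payoff=0.0000 vs cont=9.6447 → 9.6447 [wait]  ⇒ S*(1)=-
t_0: node(0,0) S=93.8300 payoff=6.3600 vs cont=14.8965 → 14.8965 [wait]  ⇒ S*(0)=-

price = 14.8965
boundary = - - - - 61.3080 68.1904 61.3080 68.1904 75.8455
tree:
14.8965
19.8536 9.6447
25.6785 13.6920 5.3466
32.1456 18.8525 8.2172 2.2919
38.8820 25.0575 12.2794 3.8972 0.5807
45.0697 31.9996 17.7198 6.4989 1.1248 0.0000
50.6330 38.8820 24.4728 10.5548 2.1786 0.0000 0.0000
55.6347 45.0697 31.9996 16.5062 4.2197 0.0000 0.0000 0.0000
60.1316 50.6330 38.8820 24.3445 8.1730 0.0000 0.0000 0.0000 0.0000
64.1747 55.6347 45.0697 31.9996 15.8302 0.0000 0.0000 0.0000 0.0000 0.0000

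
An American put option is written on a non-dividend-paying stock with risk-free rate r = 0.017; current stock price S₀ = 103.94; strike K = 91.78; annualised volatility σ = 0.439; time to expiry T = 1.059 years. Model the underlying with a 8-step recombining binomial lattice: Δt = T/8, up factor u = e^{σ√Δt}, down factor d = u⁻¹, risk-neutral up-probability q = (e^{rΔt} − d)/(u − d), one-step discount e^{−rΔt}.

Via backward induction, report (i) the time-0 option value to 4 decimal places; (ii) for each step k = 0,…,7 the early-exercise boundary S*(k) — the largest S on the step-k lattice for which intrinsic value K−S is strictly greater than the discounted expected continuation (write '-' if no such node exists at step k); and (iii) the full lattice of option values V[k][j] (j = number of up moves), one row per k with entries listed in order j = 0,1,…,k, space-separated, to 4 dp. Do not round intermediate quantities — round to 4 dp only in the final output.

price = 11.8060
boundary = - - - - - 46.7680 54.8675 64.3698
tree:
11.8060
16.4812 6.5309
22.3623 9.8531 2.7734
29.3587 14.4906 4.6114 0.6906
37.1183 20.6503 7.5352 1.2990 0.0000
45.0120 28.2944 12.0316 2.4434 0.0000 0.0000
51.9159 36.9125 18.6018 4.5961 0.0000 0.0000 0.0000
57.8007 45.0120 27.4102 8.6454 0.0000 0.0000 0.0000 0.0000
62.8167 51.9159 36.9125 16.2622 0.0000 0.0000 0.0000 0.0000 0.0000

params: Δt=0.13237 u=1.17319 d=0.85238 q=0.46718 e^(-rΔt)=0.99775
t_8 payoffs: 62.8167 51.9159 36.9125 16.2622 0.0000 0.0000 0.0000 0.0000 0.0000
t_7: node(7,0) S=33.9793 payoff=57.8007 vs cont=57.5944 → 57.8007 [stop]  node(7,1) S=46.7680 payoff=45.0120 vs cont=44.8057 → 45.0120 [stop]  node(7,2) S=64.3698 payoff=27.4102 vs cont=27.2039 → 27.4102 [stop]  node(7,3) S=88.5964 payoff=3.1836 vs cont=8.6454 → 8.6454 [wait]  node(7,4) S=121.9409 payoff=0.0000 vs cont=0.0000 → 0.0000 [wait]  node(7,5) S=167.8353 payoff=0.0000 vs cont=0.0000 → 0.0000 [wait]  node(7,6) S=231.0026 payoff=0.0000 vs cont=0.0000 → 0.0000 [wait]  node(7,7) S=317.9439 payoff=0.0000 vs cont=0.0000 → 0.0000 [wait]  ⇒ S*(7)=64.3698
t_6: node(6,0) S=39.8641 payoff=51.9159 vs cont=51.7096 → 51.9159 [stop]  node(6,1) S=54.8675 payoff=36.9125 vs cont=36.7062 → 36.9125 [stop]  node(6,2) S=75.5178 payoff=16.2622 vs cont=18.6018 → 18.6018 [wait]  node(6,3) S=103.9400 payoff=0.0000 vs cont=4.5961 → 4.5961 [wait]  node(6,4) S=143.0594 payoff=0.0000 vs cont=0.0000 → 0.0000 [wait]  node(6,5) S=196.9019 payoff=0.0000 vs cont=0.0000 → 0.0000 [wait]  node(6,6) S=271.0090 payoff=0.0000 vs cont=0.0000 → 0.0000 [wait]  ⇒ S*(6)=54.8675
t_5: node(5,0) S=46.7680 payoff=45.0120 vs cont=44.8057 → 45.0120 [stop]  node(5,1) S=64.3698 payoff=27.4102 vs cont=28.2944 → 28.2944 [wait]  node(5,2) S=88.5964 payoff=3.1836 vs cont=12.0316 → 12.0316 [wait]  node(5,3) S=121.9409 payoff=0.0000 vs cont=2.4434 → 2.4434 [wait]  node(5,4) S=167.8353 payoff=0.0000 vs cont=0.0000 → 0.0000 [wait]  node(5,5) S=231.0026 payoff=0.0000 vs cont=0.0000 → 0.0000 [wait]  ⇒ S*(5)=46.7680
t_4: node(4,0) S=54.8675 payoff=36.9125 vs cont=37.1183 → 37.1183 [wait]  node(4,1) S=75.5178 payoff=16.2622 vs cont=20.6503 → 20.6503 [wait]  node(4,2) S=103.9400 payoff=0.0000 vs cont=7.5352 → 7.5352 [wait]  node(4,3) S=143.0594 payoff=0.0000 vs cont=1.2990 → 1.2990 [wait]  node(4,4) S=196.9019 payoff=0.0000 vs cont=0.0000 → 0.0000 [wait]  ⇒ S*(4)=-
t_3: node(3,0) S=64.3698 payoff=27.4102 vs cont=29.3587 → 29.3587 [wait]  node(3,1) S=88.5964 payoff=3.1836 vs cont=14.4906 → 14.4906 [wait]  node(3,2) S=121.9409 payoff=0.0000 vs cont=4.6114 → 4.6114 [wait]  node(3,3) S=167.8353 payoff=0.0000 vs cont=0.6906 → 0.6906 [wait]  ⇒ S*(3)=-
t_2: node(2,0) S=75.5178 payoff=16.2622 vs cont=22.3623 → 22.3623 [wait]  node(2,1) S=103.9400 payoff=0.0000 vs cont=9.8531 → 9.8531 [wait]  node(2,2) S=143.0594 payoff=0.0000 vs cont=2.7734 → 2.7734 [wait]  ⇒ S*(2)=-
t_1: node(1,0) S=88.5964 payoff=3.1836 vs cont=16.4812 → 16.4812 [wait]  node(1,1) S=121.9409 payoff=0.0000 vs cont=6.5309 → 6.5309 [wait]  ⇒ S*(1)=-
t_0: node(0,0) S=103.9400 payoff=0.0000 vs cont=11.8060 → 11.8060 [wait]  ⇒ S*(0)=-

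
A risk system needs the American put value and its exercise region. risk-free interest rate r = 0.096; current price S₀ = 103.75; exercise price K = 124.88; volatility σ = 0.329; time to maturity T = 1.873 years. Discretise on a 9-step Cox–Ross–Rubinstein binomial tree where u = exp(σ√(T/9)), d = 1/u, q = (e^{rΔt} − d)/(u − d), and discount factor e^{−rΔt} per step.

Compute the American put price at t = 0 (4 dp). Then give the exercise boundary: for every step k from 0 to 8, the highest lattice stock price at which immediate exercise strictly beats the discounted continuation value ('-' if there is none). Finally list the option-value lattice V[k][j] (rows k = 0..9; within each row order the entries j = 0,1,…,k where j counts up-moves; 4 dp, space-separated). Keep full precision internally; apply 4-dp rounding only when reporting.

Δt=0.20811  u=1.16194  d=0.86063  q=0.52952  discount=0.98022
step 9 (expiry): payoffs max(K−S,0) = 98.0049 88.5961 75.8933 58.7434 35.5893 4.3292 0.0000 0.0000 0.0000 0.0000
step 8: (k=8,j=0): S=31.2271, (K−S)⁺=93.6529, hold=91.1827 ⇒ V=93.6529 exercise | (k=8,j=1): S=42.1595, (K−S)⁺=82.7205, hold=80.2503 ⇒ V=82.7205 exercise | (k=8,j=2): S=56.9194, (K−S)⁺=67.9606, hold=65.4905 ⇒ V=67.9606 exercise | (k=8,j=3): S=76.8465, (K−S)⁺=48.0335, hold=45.5633 ⇒ V=48.0335 exercise | (k=8,j=4): S=103.7500, (K−S)⁺=21.1300, hold=18.6598 ⇒ V=21.1300 exercise | (k=8,j=5): S=140.0723, (K−S)⁺=0.0000, hold=1.9965 ⇒ V=1.9965 continue | (k=8,j=6): S=189.1107, (K−S)⁺=0.0000, hold=0.0000 ⇒ V=0.0000 continue | (k=8,j=7): S=255.3173, (K−S)⁺=0.0000, hold=0.0000 ⇒ V=0.0000 continue | (k=8,j=8): S=344.7024, (K−S)⁺=0.0000, hold=0.0000 ⇒ V=0.0000 continue  boundary S*=103.7500
step 7: (k=7,j=0): S=36.2839, (K−S)⁺=88.5961, hold=86.1259 ⇒ V=88.5961 exercise | (k=7,j=1): S=48.9867, (K−S)⁺=75.8933, hold=73.4231 ⇒ V=75.8933 exercise | (k=7,j=2): S=66.1366, (K−S)⁺=58.7434, hold=56.2732 ⇒ V=58.7434 exercise | (k=7,j=3): S=89.2907, (K−S)⁺=35.5893, hold=33.1192 ⇒ V=35.5893 exercise | (k=7,j=4): S=120.5508, (K−S)⁺=4.3292, hold=10.7808 ⇒ V=10.7808 continue | (k=7,j=5): S=162.7549, (K−S)⁺=0.0000, hold=0.9207 ⇒ V=0.9207 continue | (k=7,j=6): S=219.7345, (K−S)⁺=0.0000, hold=0.0000 ⇒ V=0.0000 continue | (k=7,j=7): S=296.6622, (K−S)⁺=0.0000, hold=0.0000 ⇒ V=0.0000 continue  boundary S*=89.2907
step 6: (k=6,j=0): S=42.1595, (K−S)⁺=82.7205, hold=80.2503 ⇒ V=82.7205 exercise | (k=6,j=1): S=56.9194, (K−S)⁺=67.9606, hold=65.4905 ⇒ V=67.9606 exercise | (k=6,j=2): S=76.8465, (K−S)⁺=48.0335, hold=45.5633 ⇒ V=48.0335 exercise | (k=6,j=3): S=103.7500, (K−S)⁺=21.1300, hold=22.0085 ⇒ V=22.0085 continue | (k=6,j=4): S=140.0723, (K−S)⁺=0.0000, hold=5.4497 ⇒ V=5.4497 continue | (k=6,j=5): S=189.1107, (K−S)⁺=0.0000, hold=0.4246 ⇒ V=0.4246 continue | (k=6,j=6): S=255.3173, (K−S)⁺=0.0000, hold=0.0000 ⇒ V=0.0000 continue  boundary S*=76.8465
step 5: (k=5,j=0): S=48.9867, (K−S)⁺=75.8933, hold=73.4231 ⇒ V=75.8933 exercise | (k=5,j=1): S=66.1366, (K−S)⁺=58.7434, hold=56.2732 ⇒ V=58.7434 exercise | (k=5,j=2): S=89.2907, (K−S)⁺=35.5893, hold=33.5752 ⇒ V=35.5893 exercise | (k=5,j=3): S=120.5508, (K−S)⁺=4.3292, hold=12.9784 ⇒ V=12.9784 continue | (k=5,j=4): S=162.7549, (K−S)⁺=0.0000, hold=2.7336 ⇒ V=2.7336 continue | (k=5,j=5): S=219.7345, (K−S)⁺=0.0000, hold=0.1958 ⇒ V=0.1958 continue  boundary S*=89.2907
step 4: (k=4,j=0): S=56.9194, (K−S)⁺=67.9606, hold=65.4905 ⇒ V=67.9606 exercise | (k=4,j=1): S=76.8465, (K−S)⁺=48.0335, hold=45.5633 ⇒ V=48.0335 exercise | (k=4,j=2): S=103.7500, (K−S)⁺=21.1300, hold=23.1492 ⇒ V=23.1492 continue | (k=4,j=3): S=140.0723, (K−S)⁺=0.0000, hold=7.4041 ⇒ V=7.4041 continue | (k=4,j=4): S=189.1107, (K−S)⁺=0.0000, hold=1.3623 ⇒ V=1.3623 continue  boundary S*=76.8465
step 3: (k=3,j=0): S=66.1366, (K−S)⁺=58.7434, hold=56.2732 ⇒ V=58.7434 exercise | (k=3,j=1): S=89.2907, (K−S)⁺=35.5893, hold=34.1672 ⇒ V=35.5893 exercise | (k=3,j=2): S=120.5508, (K−S)⁺=4.3292, hold=14.5188 ⇒ V=14.5188 continue | (k=3,j=3): S=162.7549, (K−S)⁺=0.0000, hold=4.1217 ⇒ V=4.1217 continue  boundary S*=89.2907
step 2: (k=2,j=0): S=76.8465, (K−S)⁺=48.0335, hold=45.5633 ⇒ V=48.0335 exercise | (k=2,j=1): S=103.7500, (K−S)⁺=21.1300, hold=23.9487 ⇒ V=23.9487 continue | (k=2,j=2): S=140.0723, (K−S)⁺=0.0000, hold=8.8350 ⇒ V=8.8350 continue  boundary S*=76.8465
step 1: (k=1,j=0): S=89.2907, (K−S)⁺=35.5893, hold=34.5822 ⇒ V=35.5893 exercise | (k=1,j=1): S=120.5508, (K−S)⁺=4.3292, hold=15.6303 ⇒ V=15.6303 continue  boundary S*=89.2907
step 0: (k=0,j=0): S=103.7500, (K−S)⁺=21.1300, hold=24.5256 ⇒ V=24.5256 continue  boundary S*=-

price = 24.5256
boundary = - 89.2907 76.8465 89.2907 76.8465 89.2907 76.8465 89.2907 103.7500
tree:
24.5256
35.5893 15.6303
48.0335 23.9487 8.8350
58.7434 35.5893 14.5188 4.1217
67.9606 48.0335 23.1492 7.4041 1.3623
75.8933 58.7434 35.5893 12.9784 2.7336 0.1958
82.7205 67.9606 48.0335 22.0085 5.4497 0.4246 0.0000
88.5961 75.8933 58.7434 35.5893 10.7808 0.9207 0.0000 0.0000
93.6529 82.7205 67.9606 48.0335 21.1300 1.9965 0.0000 0.0000 0.0000
98.0049 88.5961 75.8933 58.7434 35.5893 4.3292 0.0000 0.0000 0.0000 0.0000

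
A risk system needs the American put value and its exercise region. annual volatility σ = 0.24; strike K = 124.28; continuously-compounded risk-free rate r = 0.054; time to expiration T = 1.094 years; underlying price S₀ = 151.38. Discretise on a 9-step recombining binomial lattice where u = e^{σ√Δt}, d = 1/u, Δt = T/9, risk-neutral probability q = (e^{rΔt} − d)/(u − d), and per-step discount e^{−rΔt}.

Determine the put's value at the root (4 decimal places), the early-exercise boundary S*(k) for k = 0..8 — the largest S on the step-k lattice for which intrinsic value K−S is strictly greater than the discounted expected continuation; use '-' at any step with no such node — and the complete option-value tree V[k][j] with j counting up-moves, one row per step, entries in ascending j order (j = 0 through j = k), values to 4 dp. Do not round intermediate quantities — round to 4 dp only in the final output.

price = 2.9816
boundary = - - - - - 99.6252 91.6283 99.6252 108.3201
tree:
2.9816
4.8087 1.3220
7.5776 2.2975 0.4326
11.6193 3.9191 0.8202 0.0780
17.2510 6.5350 1.5387 0.1631 0.0000
24.6548 10.5920 2.8489 0.3409 0.0000 0.0000
32.6517 16.5543 5.1875 0.7126 0.0000 0.0000 0.0000
40.0068 24.6548 9.2391 1.4893 0.0000 0.0000 0.0000 0.0000
46.7714 32.6517 15.9599 3.1129 0.0000 0.0000 0.0000 0.0000 0.0000
52.9931 40.0068 24.6548 6.5061 0.0000 0.0000 0.0000 0.0000 0.0000 0.0000

params: Δt=0.12156 u=1.08728 d=0.91973 q=0.51840 e^(-rΔt)=0.99346
t_9 payoffs: 52.9931 40.0068 24.6548 6.5061 0.0000 0.0000 0.0000 0.0000 0.0000 0.0000
t_8: node(8,0) S=77.5086 payoff=46.7714 vs cont=45.9583 → 46.7714 [stop]  node(8,1) S=91.6283 payoff=32.6517 vs cont=31.8386 → 32.6517 [stop]  node(8,2) S=108.3201 payoff=15.9599 vs cont=15.1468 → 15.9599 [stop]  node(8,3) S=128.0527 payoff=0.0000 vs cont=3.1129 → 3.1129 [wait]  node(8,4) S=151.3800 payoff=0.0000 vs cont=0.0000 → 0.0000 [wait]  node(8,5) S=178.9568 payoff=0.0000 vs cont=0.0000 → 0.0000 [wait]  node(8,6) S=211.5572 payoff=0.0000 vs cont=0.0000 → 0.0000 [wait]  node(8,7) S=250.0964 payoff=0.0000 vs cont=0.0000 → 0.0000 [wait]  node(8,8) S=295.6563 payoff=0.0000 vs cont=0.0000 → 0.0000 [wait]  ⇒ S*(8)=108.3201
t_7: node(7,0) S=84.2732 payoff=40.0068 vs cont=39.1937 → 40.0068 [stop]  node(7,1) S=99.6252 payoff=24.6548 vs cont=23.8417 → 24.6548 [stop]  node(7,2) S=117.7739 payoff=6.5061 vs cont=9.2391 → 9.2391 [wait]  node(7,3) S=139.2287 payoff=0.0000 vs cont=1.4893 → 1.4893 [wait]  node(7,4) S=164.5919 payoff=0.0000 vs cont=0.0000 → 0.0000 [wait]  node(7,5) S=194.5754 payoff=0.0000 vs cont=0.0000 → 0.0000 [wait]  node(7,6) S=230.0211 payoff=0.0000 vs cont=0.0000 → 0.0000 [wait]  node(7,7) S=271.9239 payoff=0.0000 vs cont=0.0000 → 0.0000 [wait]  ⇒ S*(7)=99.6252
t_6: node(6,0) S=91.6283 payoff=32.6517 vs cont=31.8386 → 32.6517 [stop]  node(6,1) S=108.3201 payoff=15.9599 vs cont=16.5543 → 16.5543 [wait]  node(6,2) S=128.0527 payoff=0.0000 vs cont=5.1875 → 5.1875 [wait]  node(6,3) S=151.3800 payoff=0.0000 vs cont=0.7126 → 0.7126 [wait]  node(6,4) S=178.9568 payoff=0.0000 vs cont=0.0000 → 0.0000 [wait]  node(6,5) S=211.5572 payoff=0.0000 vs cont=0.0000 → 0.0000 [wait]  node(6,6) S=250.0964 payoff=0.0000 vs cont=0.0000 → 0.0000 [wait]  ⇒ S*(6)=91.6283
t_5: node(5,0) S=99.6252 payoff=24.6548 vs cont=24.1478 → 24.6548 [stop]  node(5,1) S=117.7739 payoff=6.5061 vs cont=10.5920 → 10.5920 [wait]  node(5,2) S=139.2287 payoff=0.0000 vs cont=2.8489 → 2.8489 [wait]  node(5,3) S=164.5919 payoff=0.0000 vs cont=0.3409 → 0.3409 [wait]  node(5,4) S=194.5754 payoff=0.0000 vs cont=0.0000 → 0.0000 [wait]  node(5,5) S=230.0211 payoff=0.0000 vs cont=0.0000 → 0.0000 [wait]  ⇒ S*(5)=99.6252
t_4: node(4,0) S=108.3201 payoff=15.9599 vs cont=17.2510 → 17.2510 [wait]  node(4,1) S=128.0527 payoff=0.0000 vs cont=6.5350 → 6.5350 [wait]  node(4,2) S=151.3800 payoff=0.0000 vs cont=1.5387 → 1.5387 [wait]  node(4,3) S=178.9568 payoff=0.0000 vs cont=0.1631 → 0.1631 [wait]  node(4,4) S=211.5572 payoff=0.0000 vs cont=0.0000 → 0.0000 [wait]  ⇒ S*(4)=-
t_3: node(3,0) S=117.7739 payoff=6.5061 vs cont=11.6193 → 11.6193 [wait]  node(3,1) S=139.2287 payoff=0.0000 vs cont=3.9191 → 3.9191 [wait]  node(3,2) S=164.5919 payoff=0.0000 vs cont=0.8202 → 0.8202 [wait]  node(3,3) S=194.5754 payoff=0.0000 vs cont=0.0780 → 0.0780 [wait]  ⇒ S*(3)=-
t_2: node(2,0) S=128.0527 payoff=0.0000 vs cont=7.5776 → 7.5776 [wait]  node(2,1) S=151.3800 payoff=0.0000 vs cont=2.2975 → 2.2975 [wait]  node(2,2) S=178.9568 payoff=0.0000 vs cont=0.4326 → 0.4326 [wait]  ⇒ S*(2)=-
t_1: node(1,0) S=139.2287 payoff=0.0000 vs cont=4.8087 → 4.8087 [wait]  node(1,1) S=164.5919 payoff=0.0000 vs cont=1.3220 → 1.3220 [wait]  ⇒ S*(1)=-
t_0: node(0,0) S=151.3800 payoff=0.0000 vs cont=2.9816 → 2.9816 [wait]  ⇒ S*(0)=-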